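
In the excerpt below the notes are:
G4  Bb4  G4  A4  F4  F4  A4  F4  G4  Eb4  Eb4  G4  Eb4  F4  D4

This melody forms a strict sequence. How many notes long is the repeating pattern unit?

5

Try groups of 5 (3 cells in 15 notes):
G4 Bb4 G4 A4 F4 | F4 A4 F4 G4 Eb4 | Eb4 G4 Eb4 F4 D4
Every group is a transposition down a 2nd of the one before; no shorter unit works.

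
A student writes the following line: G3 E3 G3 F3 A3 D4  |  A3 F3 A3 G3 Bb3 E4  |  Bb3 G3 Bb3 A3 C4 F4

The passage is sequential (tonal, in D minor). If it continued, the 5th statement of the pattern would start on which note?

D4

Taking 6-note groups, the heads are G3, A3, Bb3: the pattern moves up a 2nd.
Extending the heads up a 2nd: C4 → D4.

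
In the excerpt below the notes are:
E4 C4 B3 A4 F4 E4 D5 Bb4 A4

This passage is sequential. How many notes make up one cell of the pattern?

9 notes total. Splitting into 3 groups of 3:
E4 C4 B3 | A4 F4 E4 | D5 Bb4 A4
Each cell is the previous one up a 4th — so the unit is 3 notes.

3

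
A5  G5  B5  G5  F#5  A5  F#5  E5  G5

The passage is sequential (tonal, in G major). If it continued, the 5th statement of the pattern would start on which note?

D5

The 3-note cells begin on A5, G5, F#5 — each down a 2nd from the last.
Extending the heads down a 2nd: E5 → D5.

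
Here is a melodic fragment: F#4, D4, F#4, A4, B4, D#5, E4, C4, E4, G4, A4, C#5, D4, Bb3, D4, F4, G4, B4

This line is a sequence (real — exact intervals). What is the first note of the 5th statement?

Unit = 6 notes; the statements start on F#4, E4, D4, moving down a 2nd each time.
Extending the heads down a 2nd: C4 → Bb3.

Bb3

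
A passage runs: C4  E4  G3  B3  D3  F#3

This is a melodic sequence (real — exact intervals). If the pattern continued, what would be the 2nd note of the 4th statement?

Grouping in 2s, the 2nd note of each cell is E4, B3, F#3.
From F#3, down a 4th gives C#3.

C#3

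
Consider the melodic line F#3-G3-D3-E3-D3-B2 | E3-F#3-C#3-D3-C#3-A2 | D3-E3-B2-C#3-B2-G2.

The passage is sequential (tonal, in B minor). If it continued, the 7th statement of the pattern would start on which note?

G2

Taking 6-note groups, the heads are F#3, E3, D3: the pattern moves down a 2nd.
Extending the heads down a 2nd: C#3 → B2 → A2 → G2.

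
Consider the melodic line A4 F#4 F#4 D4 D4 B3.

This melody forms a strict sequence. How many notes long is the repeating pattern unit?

2

Try groups of 2 (3 cells in 6 notes):
A4 F#4 | F#4 D4 | D4 B3
Each cell is the previous one down a 3rd — so the unit is 2 notes.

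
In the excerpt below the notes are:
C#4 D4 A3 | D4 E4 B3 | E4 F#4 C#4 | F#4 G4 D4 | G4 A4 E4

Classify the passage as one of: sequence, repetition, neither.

sequence

Each 3-note cell is the previous one transposed up a 2nd.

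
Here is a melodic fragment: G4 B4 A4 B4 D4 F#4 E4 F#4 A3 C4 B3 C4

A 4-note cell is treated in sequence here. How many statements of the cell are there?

3

12 notes in groups of 4 gives 12/4 = 3 statements.
Starts: G4, D4, A3 — each down a 4th.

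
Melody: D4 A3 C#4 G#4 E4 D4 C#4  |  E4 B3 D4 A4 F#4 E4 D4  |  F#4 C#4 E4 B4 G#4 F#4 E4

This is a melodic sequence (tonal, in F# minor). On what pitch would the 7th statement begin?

C#5

The 7-note cells begin on D4, E4, F#4 — each up a 2nd from the last.
Continuing: G#4 → A4 → B4 → C#5. Statement 7 starts on C#5.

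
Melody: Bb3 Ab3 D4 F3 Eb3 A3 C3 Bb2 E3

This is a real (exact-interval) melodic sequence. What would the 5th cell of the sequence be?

Taking 3-note groups, the heads are Bb3, F3, C3: the pattern moves down a 4th.
Extending down a 4th: G2 → D2.
Statement 5 starts on D2 and keeps the same exact contour: D2 C2 F#2.

D2 C2 F#2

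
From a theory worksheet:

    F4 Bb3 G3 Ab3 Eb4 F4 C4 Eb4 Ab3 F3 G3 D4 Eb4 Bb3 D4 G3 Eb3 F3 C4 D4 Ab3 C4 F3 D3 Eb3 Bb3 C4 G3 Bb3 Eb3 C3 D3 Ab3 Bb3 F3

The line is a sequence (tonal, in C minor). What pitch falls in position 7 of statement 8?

With 7-note cells, note 7 of each statement runs C4, Bb3, Ab3, G3, F3.
Extending down a 2nd: Eb3 → D3 → C3.

C3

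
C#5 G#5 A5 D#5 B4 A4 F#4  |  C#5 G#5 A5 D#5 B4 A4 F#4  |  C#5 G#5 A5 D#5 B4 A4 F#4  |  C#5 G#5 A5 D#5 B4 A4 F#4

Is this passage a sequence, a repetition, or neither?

Each 7-note cell is identical (C#5 G#5 A5 D#5 B4 A4 F#4), restated at the same pitch.

repetition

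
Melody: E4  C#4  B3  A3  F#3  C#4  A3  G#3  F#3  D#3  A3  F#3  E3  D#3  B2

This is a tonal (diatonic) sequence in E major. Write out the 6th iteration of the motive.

B2 G#2 F#2 E2 C#2

With a 5-note motive the entries are E4, C#4, A3, each down a 3rd from the previous.
Carrying on: F#3 → D#3 → B2.
From B2 the diatonic shape gives B2 G#2 F#2 E2 C#2.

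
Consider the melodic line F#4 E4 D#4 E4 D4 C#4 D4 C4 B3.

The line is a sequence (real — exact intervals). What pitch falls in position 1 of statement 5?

Grouping in 3s, the 1st note of each cell is F#4, E4, D4.
Carrying that down a 2nd forward: C4 → Bb3.

Bb3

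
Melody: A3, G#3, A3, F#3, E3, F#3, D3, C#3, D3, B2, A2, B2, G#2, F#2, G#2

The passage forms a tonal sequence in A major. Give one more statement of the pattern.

With a 3-note motive the entries are A3, F#3, D3, B2, G#2, each down a 3rd from the previous.
So cell 6 is E2 D2 E2.

E2 D2 E2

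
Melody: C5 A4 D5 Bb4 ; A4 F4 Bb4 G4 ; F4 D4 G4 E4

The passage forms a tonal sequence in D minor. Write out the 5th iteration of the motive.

Bb3 G3 C4 A3

With a 4-note motive the entries are C5, A4, F4, each down a 3rd from the previous.
Carrying on: D4 → Bb3.
So cell 5 is Bb3 G3 C4 A3.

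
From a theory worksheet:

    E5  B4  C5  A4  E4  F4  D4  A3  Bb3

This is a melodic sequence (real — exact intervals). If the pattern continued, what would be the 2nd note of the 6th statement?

C2

Grouping in 3s, the 2nd note of each cell is B4, E4, A3.
Extending down a 5th: D3 → G2 → C2.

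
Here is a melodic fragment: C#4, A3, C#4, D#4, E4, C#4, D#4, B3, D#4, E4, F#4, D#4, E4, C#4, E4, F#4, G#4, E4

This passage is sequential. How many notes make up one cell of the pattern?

18 notes total. Splitting into 3 groups of 6:
C#4 A3 C#4 D#4 E4 C#4 | D#4 B3 D#4 E4 F#4 D#4 | E4 C#4 E4 F#4 G#4 E4
Every group is a transposition up a 2nd of the one before; no shorter unit works.

6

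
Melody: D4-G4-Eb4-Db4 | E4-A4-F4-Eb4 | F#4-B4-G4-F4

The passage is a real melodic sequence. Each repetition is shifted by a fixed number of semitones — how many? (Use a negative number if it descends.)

Unit = 4 notes; the statements start on D4, E4, F#4, moving up a 2nd each time.
D4→E4 is 64 − 62 = 2 semitones.

2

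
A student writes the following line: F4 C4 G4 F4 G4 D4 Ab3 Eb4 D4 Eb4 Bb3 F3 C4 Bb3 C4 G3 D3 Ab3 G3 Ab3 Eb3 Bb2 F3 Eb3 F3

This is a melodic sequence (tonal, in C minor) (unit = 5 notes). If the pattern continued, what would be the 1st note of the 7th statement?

Ab2

Grouping in 5s, the 1st note of each cell is F4, D4, Bb3, G3, Eb3.
Each moves down a 3rd. Continuing: C3 → Ab2.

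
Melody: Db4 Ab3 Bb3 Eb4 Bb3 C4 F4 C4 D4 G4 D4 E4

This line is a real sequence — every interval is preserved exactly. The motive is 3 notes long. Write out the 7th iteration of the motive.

With a 3-note motive the entries are Db4, Eb4, F4, G4, each up a 2nd from the previous.
Extending up a 2nd: A4 → B4 → C#5.
So cell 7 is C#5 G#4 A#4.

C#5 G#4 A#4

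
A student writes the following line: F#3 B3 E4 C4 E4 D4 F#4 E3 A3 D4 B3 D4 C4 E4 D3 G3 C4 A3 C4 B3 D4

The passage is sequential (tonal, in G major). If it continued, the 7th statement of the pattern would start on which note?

G2

The 7-note cells begin on F#3, E3, D3 — each down a 2nd from the last.
Continuing: C3 → B2 → A2 → G2. Statement 7 starts on G2.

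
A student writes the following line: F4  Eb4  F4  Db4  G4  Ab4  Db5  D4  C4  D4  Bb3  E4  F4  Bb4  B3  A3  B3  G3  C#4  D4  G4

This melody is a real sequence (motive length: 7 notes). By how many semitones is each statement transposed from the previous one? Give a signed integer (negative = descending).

With a 7-note motive the entries are F4, D4, B3, each down a 3rd from the previous.
Counting half-steps from F4 to D4: -3.

-3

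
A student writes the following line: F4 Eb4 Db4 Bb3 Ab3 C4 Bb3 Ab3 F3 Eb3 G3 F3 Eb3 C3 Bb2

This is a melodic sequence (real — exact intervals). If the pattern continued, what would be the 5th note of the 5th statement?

C2

Grouping in 5s, the 5th note of each cell is Ab3, Eb3, Bb2.
Carrying that down a 4th forward: F2 → C2.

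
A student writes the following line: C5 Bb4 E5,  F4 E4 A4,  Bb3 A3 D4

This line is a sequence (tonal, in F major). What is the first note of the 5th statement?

The 3-note cells begin on C5, F4, Bb3 — each down a 5th from the last.
Extending the heads down a 5th: E3 → A2.

A2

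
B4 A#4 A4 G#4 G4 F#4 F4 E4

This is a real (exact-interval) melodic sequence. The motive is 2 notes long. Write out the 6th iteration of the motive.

Db4 C4

Taking 2-note groups, the heads are B4, A4, G4, F4: the pattern moves down a 2nd.
Extending down a 2nd: Eb4 → Db4.
So cell 6 is Db4 C4.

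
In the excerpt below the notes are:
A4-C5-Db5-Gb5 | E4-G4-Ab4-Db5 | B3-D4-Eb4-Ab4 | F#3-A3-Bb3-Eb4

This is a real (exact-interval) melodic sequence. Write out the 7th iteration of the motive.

With a 4-note motive the entries are A4, E4, B3, F#3, each down a 4th from the previous.
Continuing the starts: C#3 → G#2 → D#2.
From D#2 the exact shape gives D#2 F#2 G2 C3.

D#2 F#2 G2 C3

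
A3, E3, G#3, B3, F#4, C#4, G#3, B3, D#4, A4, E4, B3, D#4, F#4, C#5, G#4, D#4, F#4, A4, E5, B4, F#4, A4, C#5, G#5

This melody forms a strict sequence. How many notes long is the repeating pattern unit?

5

There are 25 notes; a 5-note unit gives 5 cells:
A3 E3 G#3 B3 F#4 | C#4 G#3 B3 D#4 A4 | E4 B3 D#4 F#4 C#5 | G#4 D#4 F#4 A4 E5 | B4 F#4 A4 C#5 G#5
Each cell is the previous one up a 3rd — so the unit is 5 notes.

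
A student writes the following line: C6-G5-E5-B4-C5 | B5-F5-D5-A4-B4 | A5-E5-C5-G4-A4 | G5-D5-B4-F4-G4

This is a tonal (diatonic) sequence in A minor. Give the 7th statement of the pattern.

D5 A4 F4 C4 D4

With a 5-note motive the entries are C6, B5, A5, G5, each down a 2nd from the previous.
Extending down a 2nd: F5 → E5 → D5.
Statement 7 starts on D5 and keeps the same diatonic contour: D5 A4 F4 C4 D4.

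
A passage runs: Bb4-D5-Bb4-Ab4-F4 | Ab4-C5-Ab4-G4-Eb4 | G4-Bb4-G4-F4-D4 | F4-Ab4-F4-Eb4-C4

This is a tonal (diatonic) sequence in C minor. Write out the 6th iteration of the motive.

D4 F4 D4 C4 Ab3

With a 5-note motive the entries are Bb4, Ab4, G4, F4, each down a 2nd from the previous.
Extending down a 2nd: Eb4 → D4.
Statement 6 starts on D4 and keeps the same diatonic contour: D4 F4 D4 C4 Ab3.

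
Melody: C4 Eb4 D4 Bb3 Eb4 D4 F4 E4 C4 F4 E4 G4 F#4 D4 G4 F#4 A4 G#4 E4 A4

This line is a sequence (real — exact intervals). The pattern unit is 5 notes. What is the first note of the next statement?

G#4

Unit = 5 notes; the statements start on C4, D4, E4, F#4, moving up a 2nd each time.
The next head, up a 2nd from F#4, is G#4.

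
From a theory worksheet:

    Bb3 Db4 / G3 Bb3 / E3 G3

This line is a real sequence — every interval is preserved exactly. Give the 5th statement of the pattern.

Taking 2-note groups, the heads are Bb3, G3, E3: the pattern moves down a 3rd.
Continuing the starts: C#3 → A#2.
Statement 5 starts on A#2 and keeps the same exact contour: A#2 C#3.

A#2 C#3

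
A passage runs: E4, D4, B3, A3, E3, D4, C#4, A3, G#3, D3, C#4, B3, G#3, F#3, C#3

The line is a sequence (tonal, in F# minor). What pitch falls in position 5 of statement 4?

B2

With 5-note cells, note 5 of each statement runs E3, D3, C#3.
From C#3, down a 2nd gives B2.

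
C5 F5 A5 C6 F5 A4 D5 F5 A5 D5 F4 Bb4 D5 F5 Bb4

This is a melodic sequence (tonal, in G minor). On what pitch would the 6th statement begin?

G3

The 5-note cells begin on C5, A4, F4 — each down a 3rd from the last.
Continuing: D4 → Bb3 → G3. Statement 6 starts on G3.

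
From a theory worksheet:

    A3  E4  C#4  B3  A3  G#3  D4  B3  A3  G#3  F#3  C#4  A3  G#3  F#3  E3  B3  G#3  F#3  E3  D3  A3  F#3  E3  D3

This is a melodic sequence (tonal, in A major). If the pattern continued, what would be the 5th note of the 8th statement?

With 5-note cells, note 5 of each statement runs A3, G#3, F#3, E3, D3.
Each moves down a 2nd. Continuing: C#3 → B2 → A2.

A2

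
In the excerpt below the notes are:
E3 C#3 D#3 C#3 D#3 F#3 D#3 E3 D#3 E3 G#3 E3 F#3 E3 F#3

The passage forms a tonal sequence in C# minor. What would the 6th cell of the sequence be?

The 5-note cells begin on E3, F#3, G#3 — each up a 2nd from the last.
Extending up a 2nd: A3 → B3 → C#4.
Statement 6 starts on C#4 and keeps the same diatonic contour: C#4 A3 B3 A3 B3.

C#4 A3 B3 A3 B3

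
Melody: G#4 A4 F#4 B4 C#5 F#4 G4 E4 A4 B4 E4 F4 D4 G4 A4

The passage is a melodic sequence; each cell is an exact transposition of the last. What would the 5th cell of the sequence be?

C4 Db4 Bb3 Eb4 F4

The 5-note cells begin on G#4, F#4, E4 — each down a 2nd from the last.
Carrying on: D4 → C4.
Statement 5 starts on C4 and keeps the same exact contour: C4 Db4 Bb3 Eb4 F4.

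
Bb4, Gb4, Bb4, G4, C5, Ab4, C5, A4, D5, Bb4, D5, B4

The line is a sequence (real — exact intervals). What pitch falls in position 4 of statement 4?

C#5

With 4-note cells, note 4 of each statement runs G4, A4, B4.
One more up a 2nd gives C#5.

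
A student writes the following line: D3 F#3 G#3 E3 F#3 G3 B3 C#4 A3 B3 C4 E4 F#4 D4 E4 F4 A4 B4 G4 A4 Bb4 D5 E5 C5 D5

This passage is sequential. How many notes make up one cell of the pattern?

Try groups of 5 (5 cells in 25 notes):
D3 F#3 G#3 E3 F#3 | G3 B3 C#4 A3 B3 | C4 E4 F#4 D4 E4 | F4 A4 B4 G4 A4 | Bb4 D5 E5 C5 D5
Every group is a transposition up a 4th of the one before; no shorter unit works.

5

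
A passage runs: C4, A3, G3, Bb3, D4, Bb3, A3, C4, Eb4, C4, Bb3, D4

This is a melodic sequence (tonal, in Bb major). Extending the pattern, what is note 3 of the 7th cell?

Grouping in 4s, the 3rd note of each cell is G3, A3, Bb3.
Extending up a 2nd: C4 → D4 → Eb4 → F4.

F4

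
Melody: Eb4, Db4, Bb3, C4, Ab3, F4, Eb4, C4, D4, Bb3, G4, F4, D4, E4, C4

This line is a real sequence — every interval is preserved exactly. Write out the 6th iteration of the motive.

Unit = 5 notes; the statements start on Eb4, F4, G4, moving up a 2nd each time.
Carrying on: A4 → B4 → C#5.
So cell 6 is C#5 B4 G#4 A#4 F#4.

C#5 B4 G#4 A#4 F#4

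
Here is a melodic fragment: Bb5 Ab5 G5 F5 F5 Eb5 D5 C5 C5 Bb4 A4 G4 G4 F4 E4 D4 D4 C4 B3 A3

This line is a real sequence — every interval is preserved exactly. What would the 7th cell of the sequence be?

E3 D3 C#3 B2

Taking 4-note groups, the heads are Bb5, F5, C5, G4, D4: the pattern moves down a 4th.
Carrying on: A3 → E3.
From E3 the exact shape gives E3 D3 C#3 B2.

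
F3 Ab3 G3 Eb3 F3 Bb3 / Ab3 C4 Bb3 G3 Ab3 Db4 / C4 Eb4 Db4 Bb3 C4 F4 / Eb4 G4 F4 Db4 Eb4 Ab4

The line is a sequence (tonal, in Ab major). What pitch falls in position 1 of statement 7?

Grouping in 6s, the 1st note of each cell is F3, Ab3, C4, Eb4.
Carrying that up a 3rd forward: G4 → Bb4 → Db5.

Db5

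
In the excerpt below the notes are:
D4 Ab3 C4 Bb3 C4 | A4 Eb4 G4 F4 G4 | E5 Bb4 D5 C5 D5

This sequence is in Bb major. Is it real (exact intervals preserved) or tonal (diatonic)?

Each cell has the same semitone pattern (-6, 4, -2, 2) — intervals are preserved exactly.
And Ab3 lies outside Bb major, so the sequence is real rather than tonal.

real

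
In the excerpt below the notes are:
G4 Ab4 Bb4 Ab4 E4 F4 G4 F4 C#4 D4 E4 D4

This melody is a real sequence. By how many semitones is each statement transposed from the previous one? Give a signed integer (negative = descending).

Taking 4-note groups, the heads are G4, E4, C#4: the pattern moves down a 3rd.
Counting half-steps from G4 to E4: -3.

-3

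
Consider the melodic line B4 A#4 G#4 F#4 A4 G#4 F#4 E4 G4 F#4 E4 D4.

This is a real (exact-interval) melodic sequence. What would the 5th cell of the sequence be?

Eb4 D4 C4 Bb3

With a 4-note motive the entries are B4, A4, G4, each down a 2nd from the previous.
Extending down a 2nd: F4 → Eb4.
So cell 5 is Eb4 D4 C4 Bb3.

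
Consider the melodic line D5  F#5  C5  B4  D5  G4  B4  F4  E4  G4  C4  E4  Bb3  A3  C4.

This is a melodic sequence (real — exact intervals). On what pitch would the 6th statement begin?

With a 5-note motive the entries are D5, G4, C4, each down a 5th from the previous.
Extending the heads down a 5th: F3 → Bb2 → Eb2.

Eb2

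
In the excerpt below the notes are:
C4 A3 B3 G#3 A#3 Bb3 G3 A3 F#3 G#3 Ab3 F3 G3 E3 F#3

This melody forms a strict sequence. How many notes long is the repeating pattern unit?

5

15 notes total. Splitting into 3 groups of 5:
C4 A3 B3 G#3 A#3 | Bb3 G3 A3 F#3 G#3 | Ab3 F3 G3 E3 F#3
Each cell is the previous one down a 2nd — so the unit is 5 notes.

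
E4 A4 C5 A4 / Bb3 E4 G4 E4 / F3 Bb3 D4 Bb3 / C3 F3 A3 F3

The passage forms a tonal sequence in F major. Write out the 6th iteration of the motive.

D2 G2 Bb2 G2

The 4-note cells begin on E4, Bb3, F3, C3 — each down a 4th from the last.
Carrying on: G2 → D2.
So cell 6 is D2 G2 Bb2 G2.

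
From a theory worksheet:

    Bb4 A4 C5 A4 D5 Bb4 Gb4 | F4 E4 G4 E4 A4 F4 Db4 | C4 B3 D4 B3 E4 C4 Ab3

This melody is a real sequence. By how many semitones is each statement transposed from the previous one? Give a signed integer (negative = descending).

-5

With a 7-note motive the entries are Bb4, F4, C4, each down a 4th from the previous.
Bb4 to F4 spans -5 semitones.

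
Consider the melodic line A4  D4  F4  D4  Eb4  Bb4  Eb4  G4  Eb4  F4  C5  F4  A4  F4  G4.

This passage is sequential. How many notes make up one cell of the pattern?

5

15 notes total. Splitting into 3 groups of 5:
A4 D4 F4 D4 Eb4 | Bb4 Eb4 G4 Eb4 F4 | C5 F4 A4 F4 G4
Every group is a transposition up a 2nd of the one before; no shorter unit works.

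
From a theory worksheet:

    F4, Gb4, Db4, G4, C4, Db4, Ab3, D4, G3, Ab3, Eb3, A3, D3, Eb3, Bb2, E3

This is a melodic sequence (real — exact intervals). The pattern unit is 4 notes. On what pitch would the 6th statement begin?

The 4-note cells begin on F4, C4, G3, D3 — each down a 4th from the last.
Continuing: A2 → E2. Statement 6 starts on E2.

E2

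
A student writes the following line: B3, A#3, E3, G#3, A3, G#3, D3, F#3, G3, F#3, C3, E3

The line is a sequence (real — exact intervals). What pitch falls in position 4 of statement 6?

Grouping in 4s, the 4th note of each cell is G#3, F#3, E3.
Each moves down a 2nd. Continuing: D3 → C3 → Bb2.

Bb2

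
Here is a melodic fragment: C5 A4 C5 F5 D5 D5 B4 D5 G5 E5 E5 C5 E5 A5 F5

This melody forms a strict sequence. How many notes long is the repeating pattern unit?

5

Try groups of 5 (3 cells in 15 notes):
C5 A4 C5 F5 D5 | D5 B4 D5 G5 E5 | E5 C5 E5 A5 F5
Each cell is the previous one up a 2nd — so the unit is 5 notes.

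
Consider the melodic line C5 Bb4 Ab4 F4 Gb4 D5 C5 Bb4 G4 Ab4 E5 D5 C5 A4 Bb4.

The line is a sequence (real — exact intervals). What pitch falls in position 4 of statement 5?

C#5

Grouping in 5s, the 4th note of each cell is F4, G4, A4.
Carrying that up a 2nd forward: B4 → C#5.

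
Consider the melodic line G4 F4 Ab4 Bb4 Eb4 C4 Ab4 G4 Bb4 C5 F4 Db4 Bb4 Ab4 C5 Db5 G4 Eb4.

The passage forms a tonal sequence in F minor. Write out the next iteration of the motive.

With a 6-note motive the entries are G4, Ab4, Bb4, each up a 2nd from the previous.
From C5 the diatonic shape gives C5 Bb4 Db5 Eb5 Ab4 F4.

C5 Bb4 Db5 Eb5 Ab4 F4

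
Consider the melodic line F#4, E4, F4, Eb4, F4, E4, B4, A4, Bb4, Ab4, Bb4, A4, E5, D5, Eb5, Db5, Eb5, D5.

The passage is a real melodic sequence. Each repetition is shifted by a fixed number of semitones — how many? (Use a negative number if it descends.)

Taking 6-note groups, the heads are F#4, B4, E5: the pattern moves up a 4th.
F#4 to B4 spans +5 semitones.

5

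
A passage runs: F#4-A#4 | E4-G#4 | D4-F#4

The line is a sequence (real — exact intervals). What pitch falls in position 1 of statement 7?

Gb3

Grouping in 2s, the 1st note of each cell is F#4, E4, D4.
Extending down a 2nd: C4 → Bb3 → Ab3 → Gb3.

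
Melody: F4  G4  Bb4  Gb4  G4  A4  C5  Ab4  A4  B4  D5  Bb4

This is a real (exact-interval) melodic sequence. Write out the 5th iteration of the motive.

The 4-note cells begin on F4, G4, A4 — each up a 2nd from the last.
Continuing the starts: B4 → C#5.
From C#5 the exact shape gives C#5 D#5 F#5 D5.

C#5 D#5 F#5 D5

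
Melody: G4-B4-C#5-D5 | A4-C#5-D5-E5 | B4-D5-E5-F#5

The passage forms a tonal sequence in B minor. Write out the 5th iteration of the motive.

Unit = 4 notes; the statements start on G4, A4, B4, moving up a 2nd each time.
Continuing the starts: C#5 → D5.
Statement 5 starts on D5 and keeps the same diatonic contour: D5 F#5 G5 A5.

D5 F#5 G5 A5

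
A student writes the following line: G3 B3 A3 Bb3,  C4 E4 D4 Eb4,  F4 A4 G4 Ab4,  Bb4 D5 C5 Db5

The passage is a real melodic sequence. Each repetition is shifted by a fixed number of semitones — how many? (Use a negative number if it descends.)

The 4-note cells begin on G3, C4, F4, Bb4 — each up a 4th from the last.
G3→C4 is 60 − 55 = 5 semitones.

5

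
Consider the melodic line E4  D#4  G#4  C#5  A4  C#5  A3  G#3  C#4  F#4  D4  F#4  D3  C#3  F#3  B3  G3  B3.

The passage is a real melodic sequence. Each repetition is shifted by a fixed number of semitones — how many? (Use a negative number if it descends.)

-7

Taking 6-note groups, the heads are E4, A3, D3: the pattern moves down a 5th.
E4→A3 is 57 − 64 = -7 semitones.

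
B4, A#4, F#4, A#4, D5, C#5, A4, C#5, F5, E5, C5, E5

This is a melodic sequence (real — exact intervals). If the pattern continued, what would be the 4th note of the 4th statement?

G5

The unit is 4 notes. Position-4 pitches of the 3 shown cells: A#4, C#5, E5.
Each moves up a 3rd; the next is G5.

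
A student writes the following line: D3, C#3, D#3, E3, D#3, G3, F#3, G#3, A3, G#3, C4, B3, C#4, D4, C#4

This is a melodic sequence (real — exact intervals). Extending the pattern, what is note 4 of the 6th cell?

F5

The unit is 5 notes. Position-4 pitches of the 3 shown cells: E3, A3, D4.
Extending up a 4th: G4 → C5 → F5.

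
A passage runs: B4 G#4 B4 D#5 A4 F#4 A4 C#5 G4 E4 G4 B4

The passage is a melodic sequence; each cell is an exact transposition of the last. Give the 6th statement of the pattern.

Taking 4-note groups, the heads are B4, A4, G4: the pattern moves down a 2nd.
Continuing the starts: F4 → Eb4 → Db4.
Statement 6 starts on Db4 and keeps the same exact contour: Db4 Bb3 Db4 F4.

Db4 Bb3 Db4 F4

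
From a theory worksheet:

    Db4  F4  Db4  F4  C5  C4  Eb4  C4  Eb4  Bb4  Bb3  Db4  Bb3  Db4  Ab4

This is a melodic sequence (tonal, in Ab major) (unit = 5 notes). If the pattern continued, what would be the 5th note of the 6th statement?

With 5-note cells, note 5 of each statement runs C5, Bb4, Ab4.
Each moves down a 2nd. Continuing: G4 → F4 → Eb4.

Eb4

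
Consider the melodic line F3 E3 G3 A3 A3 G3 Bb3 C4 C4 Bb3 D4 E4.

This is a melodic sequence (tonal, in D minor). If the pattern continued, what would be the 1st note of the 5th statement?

G4

Grouping in 4s, the 1st note of each cell is F3, A3, C4.
Carrying that up a 3rd forward: E4 → G4.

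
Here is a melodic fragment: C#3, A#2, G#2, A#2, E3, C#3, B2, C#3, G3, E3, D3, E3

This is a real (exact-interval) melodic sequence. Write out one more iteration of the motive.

Bb3 G3 F3 G3

The 4-note cells begin on C#3, E3, G3 — each up a 3rd from the last.
So cell 4 is Bb3 G3 F3 G3.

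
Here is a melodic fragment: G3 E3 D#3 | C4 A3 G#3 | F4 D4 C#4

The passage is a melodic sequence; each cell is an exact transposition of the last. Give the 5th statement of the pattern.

Unit = 3 notes; the statements start on G3, C4, F4, moving up a 4th each time.
Continuing the starts: Bb4 → Eb5.
Statement 5 starts on Eb5 and keeps the same exact contour: Eb5 C5 B4.

Eb5 C5 B4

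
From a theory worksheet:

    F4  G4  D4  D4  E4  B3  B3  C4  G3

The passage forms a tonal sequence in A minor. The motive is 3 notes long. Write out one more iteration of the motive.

G3 A3 E3

Taking 3-note groups, the heads are F4, D4, B3: the pattern moves down a 3rd.
So cell 4 is G3 A3 E3.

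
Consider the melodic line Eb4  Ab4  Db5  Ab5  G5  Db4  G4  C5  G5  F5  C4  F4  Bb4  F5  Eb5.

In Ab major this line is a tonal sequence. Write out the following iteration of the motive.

Bb3 Eb4 Ab4 Eb5 Db5

With a 5-note motive the entries are Eb4, Db4, C4, each down a 2nd from the previous.
So cell 4 is Bb3 Eb4 Ab4 Eb5 Db5.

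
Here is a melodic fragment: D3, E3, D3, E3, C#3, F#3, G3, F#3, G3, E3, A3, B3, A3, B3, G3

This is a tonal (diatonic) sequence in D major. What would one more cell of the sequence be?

C#4 D4 C#4 D4 B3

The 5-note cells begin on D3, F#3, A3 — each up a 3rd from the last.
Statement 4 starts on C#4 and keeps the same diatonic contour: C#4 D4 C#4 D4 B3.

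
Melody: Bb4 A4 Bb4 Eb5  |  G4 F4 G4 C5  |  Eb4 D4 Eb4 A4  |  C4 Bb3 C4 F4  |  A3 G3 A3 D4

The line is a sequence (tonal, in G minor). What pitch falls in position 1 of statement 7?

D3

Grouping in 4s, the 1st note of each cell is Bb4, G4, Eb4, C4, A3.
Each moves down a 3rd. Continuing: F3 → D3.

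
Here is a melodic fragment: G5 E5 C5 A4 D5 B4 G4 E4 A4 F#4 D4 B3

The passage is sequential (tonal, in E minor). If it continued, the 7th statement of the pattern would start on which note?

C3

With a 4-note motive the entries are G5, D5, A4, each down a 4th from the previous.
Continuing: E4 → B3 → F#3 → C3. Statement 7 starts on C3.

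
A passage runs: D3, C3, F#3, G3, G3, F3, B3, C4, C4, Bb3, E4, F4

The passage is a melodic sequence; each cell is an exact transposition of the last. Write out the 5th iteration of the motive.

The 4-note cells begin on D3, G3, C4 — each up a 4th from the last.
Carrying on: F4 → Bb4.
Statement 5 starts on Bb4 and keeps the same exact contour: Bb4 Ab4 D5 Eb5.

Bb4 Ab4 D5 Eb5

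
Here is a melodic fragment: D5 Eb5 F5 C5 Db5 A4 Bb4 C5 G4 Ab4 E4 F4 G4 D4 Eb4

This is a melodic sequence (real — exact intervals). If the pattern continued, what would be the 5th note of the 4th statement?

Bb3

With 5-note cells, note 5 of each statement runs Db5, Ab4, Eb4.
One more down a 4th gives Bb3.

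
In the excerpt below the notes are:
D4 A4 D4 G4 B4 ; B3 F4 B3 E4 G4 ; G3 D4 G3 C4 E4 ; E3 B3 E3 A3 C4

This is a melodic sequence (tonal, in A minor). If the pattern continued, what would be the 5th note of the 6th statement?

The unit is 5 notes. Position-5 pitches of the 4 shown cells: B4, G4, E4, C4.
Carrying that down a 3rd forward: A3 → F3.

F3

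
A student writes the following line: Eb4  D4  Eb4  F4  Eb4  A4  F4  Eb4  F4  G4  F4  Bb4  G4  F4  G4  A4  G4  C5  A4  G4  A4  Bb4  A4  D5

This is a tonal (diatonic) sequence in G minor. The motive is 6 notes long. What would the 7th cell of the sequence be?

Unit = 6 notes; the statements start on Eb4, F4, G4, A4, moving up a 2nd each time.
Continuing the starts: Bb4 → C5 → D5.
From D5 the diatonic shape gives D5 C5 D5 Eb5 D5 G5.

D5 C5 D5 Eb5 D5 G5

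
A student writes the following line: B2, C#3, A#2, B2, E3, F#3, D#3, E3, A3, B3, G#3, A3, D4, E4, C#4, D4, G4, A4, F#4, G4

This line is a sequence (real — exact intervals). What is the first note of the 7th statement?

F5

The 4-note cells begin on B2, E3, A3, D4, G4 — each up a 4th from the last.
Extending the heads up a 4th: C5 → F5.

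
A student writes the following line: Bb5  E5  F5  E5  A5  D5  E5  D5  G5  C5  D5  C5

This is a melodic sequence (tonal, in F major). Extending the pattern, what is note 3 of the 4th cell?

With 4-note cells, note 3 of each statement runs F5, E5, D5.
Each moves down a 2nd; the next is C5.

C5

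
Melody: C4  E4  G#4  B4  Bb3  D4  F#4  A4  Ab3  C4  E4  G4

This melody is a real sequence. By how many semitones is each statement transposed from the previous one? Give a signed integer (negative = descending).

-2

The 4-note cells begin on C4, Bb3, Ab3 — each down a 2nd from the last.
C4→Bb3 is 58 − 60 = -2 semitones.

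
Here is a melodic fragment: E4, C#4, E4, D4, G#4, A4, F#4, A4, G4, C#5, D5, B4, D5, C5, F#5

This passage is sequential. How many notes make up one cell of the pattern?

15 notes total. Splitting into 3 groups of 5:
E4 C#4 E4 D4 G#4 | A4 F#4 A4 G4 C#5 | D5 B4 D5 C5 F#5
That's a consistent up a 4th shift per cell, and no other grouping gives one.

5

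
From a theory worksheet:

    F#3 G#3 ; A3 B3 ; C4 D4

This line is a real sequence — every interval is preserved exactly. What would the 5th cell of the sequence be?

Gb4 Ab4

With a 2-note motive the entries are F#3, A3, C4, each up a 3rd from the previous.
Continuing the starts: Eb4 → Gb4.
Statement 5 starts on Gb4 and keeps the same exact contour: Gb4 Ab4.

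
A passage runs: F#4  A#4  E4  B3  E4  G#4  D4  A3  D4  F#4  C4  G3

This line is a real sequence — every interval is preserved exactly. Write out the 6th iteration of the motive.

Ab3 C4 Gb3 Db3

The 4-note cells begin on F#4, E4, D4 — each down a 2nd from the last.
Extending down a 2nd: C4 → Bb3 → Ab3.
So cell 6 is Ab3 C4 Gb3 Db3.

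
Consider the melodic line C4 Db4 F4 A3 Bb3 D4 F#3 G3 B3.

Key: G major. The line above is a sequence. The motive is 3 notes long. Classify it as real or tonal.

real

Each cell has the same semitone pattern (1, 4) — intervals are preserved exactly.
And Db4 lies outside G major, so the sequence is real rather than tonal.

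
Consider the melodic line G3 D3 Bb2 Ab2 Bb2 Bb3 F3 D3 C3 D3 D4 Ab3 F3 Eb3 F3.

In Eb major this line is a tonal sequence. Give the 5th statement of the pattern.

Ab4 Eb4 C4 Bb3 C4

The 5-note cells begin on G3, Bb3, D4 — each up a 3rd from the last.
Carrying on: F4 → Ab4.
From Ab4 the diatonic shape gives Ab4 Eb4 C4 Bb3 C4.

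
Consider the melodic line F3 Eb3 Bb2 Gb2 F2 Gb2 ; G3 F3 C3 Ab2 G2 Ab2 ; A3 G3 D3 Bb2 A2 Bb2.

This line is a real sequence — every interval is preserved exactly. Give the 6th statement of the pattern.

D#4 C#4 G#3 E3 D#3 E3

With a 6-note motive the entries are F3, G3, A3, each up a 2nd from the previous.
Continuing the starts: B3 → C#4 → D#4.
So cell 6 is D#4 C#4 G#3 E3 D#3 E3.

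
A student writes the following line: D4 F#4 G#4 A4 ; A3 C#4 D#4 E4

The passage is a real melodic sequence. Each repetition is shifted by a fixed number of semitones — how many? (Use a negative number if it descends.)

Unit = 4 notes; the statements start on D4, A3, moving down a 4th each time.
D4→A3 is 57 − 62 = -5 semitones.

-5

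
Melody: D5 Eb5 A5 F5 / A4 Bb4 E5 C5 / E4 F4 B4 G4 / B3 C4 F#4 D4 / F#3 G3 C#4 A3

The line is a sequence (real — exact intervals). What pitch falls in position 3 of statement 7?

With 4-note cells, note 3 of each statement runs A5, E5, B4, F#4, C#4.
Each moves down a 4th. Continuing: G#3 → D#3.

D#3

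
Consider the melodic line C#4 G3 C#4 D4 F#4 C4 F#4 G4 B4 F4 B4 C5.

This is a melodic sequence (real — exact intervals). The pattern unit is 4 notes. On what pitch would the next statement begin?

With a 4-note motive the entries are C#4, F#4, B4, each up a 4th from the previous.
One more step up a 4th gives E5.

E5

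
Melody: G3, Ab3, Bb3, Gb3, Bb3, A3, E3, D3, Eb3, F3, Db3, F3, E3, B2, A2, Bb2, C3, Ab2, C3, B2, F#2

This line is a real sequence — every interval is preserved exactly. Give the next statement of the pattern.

Taking 7-note groups, the heads are G3, D3, A2: the pattern moves down a 4th.
From E2 the exact shape gives E2 F2 G2 Eb2 G2 F#2 C#2.

E2 F2 G2 Eb2 G2 F#2 C#2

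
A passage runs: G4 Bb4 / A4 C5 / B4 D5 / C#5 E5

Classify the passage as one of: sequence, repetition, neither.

Each 2-note cell is the previous one transposed up a 2nd.

sequence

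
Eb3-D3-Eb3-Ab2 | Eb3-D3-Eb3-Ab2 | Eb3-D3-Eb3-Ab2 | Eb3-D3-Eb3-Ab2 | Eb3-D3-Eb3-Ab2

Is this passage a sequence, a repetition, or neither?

Each 4-note cell is identical (Eb3 D3 Eb3 Ab2), restated at the same pitch.

repetition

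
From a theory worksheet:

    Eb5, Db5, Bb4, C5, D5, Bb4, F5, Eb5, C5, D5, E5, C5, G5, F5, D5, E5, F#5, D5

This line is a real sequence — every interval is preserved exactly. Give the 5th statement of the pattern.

The 6-note cells begin on Eb5, F5, G5 — each up a 2nd from the last.
Carrying on: A5 → B5.
Statement 5 starts on B5 and keeps the same exact contour: B5 A5 F#5 G#5 A#5 F#5.

B5 A5 F#5 G#5 A#5 F#5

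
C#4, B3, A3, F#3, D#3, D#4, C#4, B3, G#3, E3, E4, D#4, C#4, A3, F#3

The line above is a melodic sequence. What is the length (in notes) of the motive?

There are 15 notes; a 5-note unit gives 3 cells:
C#4 B3 A3 F#3 D#3 | D#4 C#4 B3 G#3 E3 | E4 D#4 C#4 A3 F#3
Each cell is the previous one up a 2nd — so the unit is 5 notes.

5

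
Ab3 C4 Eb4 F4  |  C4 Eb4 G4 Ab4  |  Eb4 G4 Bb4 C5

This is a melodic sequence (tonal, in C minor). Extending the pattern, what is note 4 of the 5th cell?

The unit is 4 notes. Position-4 pitches of the 3 shown cells: F4, Ab4, C5.
Each moves up a 3rd. Continuing: Eb5 → G5.

G5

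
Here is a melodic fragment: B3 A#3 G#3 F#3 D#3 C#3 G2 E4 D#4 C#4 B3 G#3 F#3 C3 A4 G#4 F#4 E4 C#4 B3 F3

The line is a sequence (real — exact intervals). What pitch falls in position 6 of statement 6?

D5

Grouping in 7s, the 6th note of each cell is C#3, F#3, B3.
Carrying that up a 4th forward: E4 → A4 → D5.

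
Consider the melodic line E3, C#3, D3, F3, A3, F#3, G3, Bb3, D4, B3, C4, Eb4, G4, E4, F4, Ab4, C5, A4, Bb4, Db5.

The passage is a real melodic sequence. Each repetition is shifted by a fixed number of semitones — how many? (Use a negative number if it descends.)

Taking 4-note groups, the heads are E3, A3, D4, G4, C5: the pattern moves up a 4th.
E3 to A3 spans +5 semitones.

5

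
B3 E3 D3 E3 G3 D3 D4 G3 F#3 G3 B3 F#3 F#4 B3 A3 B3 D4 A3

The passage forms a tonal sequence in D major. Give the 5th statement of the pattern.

C#5 F#4 E4 F#4 A4 E4

With a 6-note motive the entries are B3, D4, F#4, each up a 3rd from the previous.
Continuing the starts: A4 → C#5.
So cell 5 is C#5 F#4 E4 F#4 A4 E4.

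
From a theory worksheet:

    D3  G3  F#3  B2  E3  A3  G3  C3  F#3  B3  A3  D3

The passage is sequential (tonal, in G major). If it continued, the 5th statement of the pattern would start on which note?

A3

Taking 4-note groups, the heads are D3, E3, F#3: the pattern moves up a 2nd.
Extending the heads up a 2nd: G3 → A3.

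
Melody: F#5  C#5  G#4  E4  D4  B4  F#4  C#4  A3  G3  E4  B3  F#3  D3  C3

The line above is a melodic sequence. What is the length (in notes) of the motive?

5

Try groups of 5 (3 cells in 15 notes):
F#5 C#5 G#4 E4 D4 | B4 F#4 C#4 A3 G3 | E4 B3 F#3 D3 C3
That's a consistent down a 5th shift per cell, and no other grouping gives one.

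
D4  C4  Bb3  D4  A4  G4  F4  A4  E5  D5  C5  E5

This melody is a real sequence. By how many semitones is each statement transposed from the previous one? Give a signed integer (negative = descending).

The 4-note cells begin on D4, A4, E5 — each up a 5th from the last.
D4→A4 is 69 − 62 = 7 semitones.

7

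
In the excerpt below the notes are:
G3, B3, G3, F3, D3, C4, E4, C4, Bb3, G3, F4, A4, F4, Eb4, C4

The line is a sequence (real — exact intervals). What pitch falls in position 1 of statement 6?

Ab5

The unit is 5 notes. Position-1 pitches of the 3 shown cells: G3, C4, F4.
Extending up a 4th: Bb4 → Eb5 → Ab5.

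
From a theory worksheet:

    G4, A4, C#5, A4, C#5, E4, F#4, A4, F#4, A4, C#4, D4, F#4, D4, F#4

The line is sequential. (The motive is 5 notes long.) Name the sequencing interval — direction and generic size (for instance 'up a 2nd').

down a 3rd

With a 5-note motive the entries are G4, E4, C#4, each down a 3rd from the previous.
G4 to E4 is down a 3rd.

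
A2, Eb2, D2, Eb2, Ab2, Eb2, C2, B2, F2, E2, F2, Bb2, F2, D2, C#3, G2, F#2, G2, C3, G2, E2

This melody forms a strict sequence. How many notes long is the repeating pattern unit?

7

There are 21 notes; a 7-note unit gives 3 cells:
A2 Eb2 D2 Eb2 Ab2 Eb2 C2 | B2 F2 E2 F2 Bb2 F2 D2 | C#3 G2 F#2 G2 C3 G2 E2
Every group is a transposition up a 2nd of the one before; no shorter unit works.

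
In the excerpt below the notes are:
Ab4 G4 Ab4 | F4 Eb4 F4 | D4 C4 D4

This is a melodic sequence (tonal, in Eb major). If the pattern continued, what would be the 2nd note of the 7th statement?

Grouping in 3s, the 2nd note of each cell is G4, Eb4, C4.
Each moves down a 3rd. Continuing: Ab3 → F3 → D3 → Bb2.

Bb2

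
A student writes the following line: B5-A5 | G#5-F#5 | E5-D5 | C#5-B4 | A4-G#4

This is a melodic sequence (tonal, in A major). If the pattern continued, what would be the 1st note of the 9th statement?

G#3

The unit is 2 notes. Position-1 pitches of the 5 shown cells: B5, G#5, E5, C#5, A4.
Extending down a 3rd: F#4 → D4 → B3 → G#3.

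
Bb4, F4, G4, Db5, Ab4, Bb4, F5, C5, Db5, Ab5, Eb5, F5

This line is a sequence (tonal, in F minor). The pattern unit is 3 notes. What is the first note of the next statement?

C6

With a 3-note motive the entries are Bb4, Db5, F5, Ab5, each up a 3rd from the previous.
The next head, up a 3rd from Ab5, is C6.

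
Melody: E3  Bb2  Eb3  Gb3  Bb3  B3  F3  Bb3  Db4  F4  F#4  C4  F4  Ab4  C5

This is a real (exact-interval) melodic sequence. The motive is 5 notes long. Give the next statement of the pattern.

C#5 G4 C5 Eb5 G5

The 5-note cells begin on E3, B3, F#4 — each up a 5th from the last.
From C#5 the exact shape gives C#5 G4 C5 Eb5 G5.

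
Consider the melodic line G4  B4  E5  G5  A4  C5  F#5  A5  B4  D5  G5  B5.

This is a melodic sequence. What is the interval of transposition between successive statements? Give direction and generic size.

up a 2nd

With a 4-note motive the entries are G4, A4, B4, each up a 2nd from the previous.
From G4 to A4: up a 2nd.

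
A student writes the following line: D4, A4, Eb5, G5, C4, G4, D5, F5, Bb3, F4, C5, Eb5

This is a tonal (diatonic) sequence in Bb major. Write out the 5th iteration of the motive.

G3 D4 A4 C5

The 4-note cells begin on D4, C4, Bb3 — each down a 2nd from the last.
Carrying on: A3 → G3.
Statement 5 starts on G3 and keeps the same diatonic contour: G3 D4 A4 C5.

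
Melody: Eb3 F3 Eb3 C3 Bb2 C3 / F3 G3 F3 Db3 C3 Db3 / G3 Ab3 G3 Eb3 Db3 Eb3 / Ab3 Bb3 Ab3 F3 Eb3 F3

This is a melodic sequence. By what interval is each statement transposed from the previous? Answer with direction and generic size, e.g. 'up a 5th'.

up a 2nd

Unit = 6 notes; the statements start on Eb3, F3, G3, Ab3, moving up a 2nd each time.
Eb3 to F3 is up a 2nd.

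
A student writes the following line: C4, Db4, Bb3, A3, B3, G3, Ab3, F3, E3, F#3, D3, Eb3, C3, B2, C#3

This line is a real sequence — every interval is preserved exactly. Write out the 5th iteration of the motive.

E2 F2 D2 C#2 D#2

With a 5-note motive the entries are C4, G3, D3, each down a 4th from the previous.
Continuing the starts: A2 → E2.
From E2 the exact shape gives E2 F2 D2 C#2 D#2.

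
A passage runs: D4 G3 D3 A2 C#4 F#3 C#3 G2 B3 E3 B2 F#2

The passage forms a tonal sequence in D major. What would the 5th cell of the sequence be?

With a 4-note motive the entries are D4, C#4, B3, each down a 2nd from the previous.
Extending down a 2nd: A3 → G3.
So cell 5 is G3 C#3 G2 D2.

G3 C#3 G2 D2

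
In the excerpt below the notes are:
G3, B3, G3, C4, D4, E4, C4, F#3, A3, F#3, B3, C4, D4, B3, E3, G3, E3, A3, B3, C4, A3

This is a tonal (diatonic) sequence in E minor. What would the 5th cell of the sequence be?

Taking 7-note groups, the heads are G3, F#3, E3: the pattern moves down a 2nd.
Continuing the starts: D3 → C3.
So cell 5 is C3 E3 C3 F#3 G3 A3 F#3.

C3 E3 C3 F#3 G3 A3 F#3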